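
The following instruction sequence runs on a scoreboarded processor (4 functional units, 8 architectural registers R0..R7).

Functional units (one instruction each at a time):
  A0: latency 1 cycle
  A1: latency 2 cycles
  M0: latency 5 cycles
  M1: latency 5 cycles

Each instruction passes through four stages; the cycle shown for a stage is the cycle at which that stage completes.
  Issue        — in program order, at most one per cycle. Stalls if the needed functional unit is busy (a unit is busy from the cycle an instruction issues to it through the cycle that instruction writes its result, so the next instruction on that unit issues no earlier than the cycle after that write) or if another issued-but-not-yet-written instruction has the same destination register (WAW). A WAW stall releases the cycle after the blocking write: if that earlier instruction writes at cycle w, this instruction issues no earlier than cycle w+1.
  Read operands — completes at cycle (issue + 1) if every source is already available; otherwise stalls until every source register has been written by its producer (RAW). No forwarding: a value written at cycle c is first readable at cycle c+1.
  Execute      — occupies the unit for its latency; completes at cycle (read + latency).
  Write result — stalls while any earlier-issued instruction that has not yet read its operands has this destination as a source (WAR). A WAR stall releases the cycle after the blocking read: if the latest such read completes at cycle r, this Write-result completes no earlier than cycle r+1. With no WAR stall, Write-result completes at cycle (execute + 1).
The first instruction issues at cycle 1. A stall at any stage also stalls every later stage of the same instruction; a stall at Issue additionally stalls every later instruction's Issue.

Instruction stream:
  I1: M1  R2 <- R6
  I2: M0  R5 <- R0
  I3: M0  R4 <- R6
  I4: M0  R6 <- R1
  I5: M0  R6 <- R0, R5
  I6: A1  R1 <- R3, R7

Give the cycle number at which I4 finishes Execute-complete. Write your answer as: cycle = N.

t=1  I1→M1
t=2  I1 RO; I2→M0
t=3  I2 RO
t=7  I1 EX
t=8  I1 WR R2; I2 EX
t=9  I2 WR R5
t=10  I3→M0
t=11  I3 RO
t=16  I3 EX
t=17  I3 WR R4
t=18  I4→M0
t=19  I4 RO
t=24  I4 EX
t=25  I4 WR R6
t=26  I5→M0
t=27  I5 RO; I6→A1
t=28  I6 RO
t=30  I6 EX
t=31  I6 WR R1
t=32  I5 EX
t=33  I5 WR R6

cycle = 24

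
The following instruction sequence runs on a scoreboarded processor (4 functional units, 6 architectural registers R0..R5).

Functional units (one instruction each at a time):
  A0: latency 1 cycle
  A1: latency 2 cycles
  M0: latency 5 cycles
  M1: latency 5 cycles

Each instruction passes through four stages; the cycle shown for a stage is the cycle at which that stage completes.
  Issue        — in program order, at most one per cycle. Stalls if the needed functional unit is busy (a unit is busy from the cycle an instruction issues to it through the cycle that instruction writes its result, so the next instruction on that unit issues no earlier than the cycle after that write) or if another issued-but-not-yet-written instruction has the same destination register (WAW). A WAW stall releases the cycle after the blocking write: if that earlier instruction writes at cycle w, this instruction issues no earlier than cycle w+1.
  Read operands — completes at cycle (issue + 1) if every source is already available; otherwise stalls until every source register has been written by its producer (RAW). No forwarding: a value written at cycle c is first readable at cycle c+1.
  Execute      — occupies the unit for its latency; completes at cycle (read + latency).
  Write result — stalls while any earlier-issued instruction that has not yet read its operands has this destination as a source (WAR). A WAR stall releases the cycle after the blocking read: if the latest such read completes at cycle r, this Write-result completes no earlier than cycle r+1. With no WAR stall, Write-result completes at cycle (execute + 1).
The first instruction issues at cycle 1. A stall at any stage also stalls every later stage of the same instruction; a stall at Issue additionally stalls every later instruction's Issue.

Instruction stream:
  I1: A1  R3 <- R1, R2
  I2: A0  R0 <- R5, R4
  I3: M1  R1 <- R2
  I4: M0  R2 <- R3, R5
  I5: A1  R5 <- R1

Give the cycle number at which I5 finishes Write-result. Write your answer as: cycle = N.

t=1  I1 dispatched to A1
t=2  I1 operands ready | I2 dispatched to A0
t=3  I2 operands ready | I3 dispatched to M1
t=4  I1 complete | I2 complete | I3 operands ready | I4 dispatched to M0
t=5  R3←I1 | R0←I2
t=6  I4 operands ready | I5 dispatched to A1
t=9  I3 complete
t=10  R1←I3
t=11  I4 complete | I5 operands ready
t=12  R2←I4
t=13  I5 complete
t=14  R5←I5

cycle = 14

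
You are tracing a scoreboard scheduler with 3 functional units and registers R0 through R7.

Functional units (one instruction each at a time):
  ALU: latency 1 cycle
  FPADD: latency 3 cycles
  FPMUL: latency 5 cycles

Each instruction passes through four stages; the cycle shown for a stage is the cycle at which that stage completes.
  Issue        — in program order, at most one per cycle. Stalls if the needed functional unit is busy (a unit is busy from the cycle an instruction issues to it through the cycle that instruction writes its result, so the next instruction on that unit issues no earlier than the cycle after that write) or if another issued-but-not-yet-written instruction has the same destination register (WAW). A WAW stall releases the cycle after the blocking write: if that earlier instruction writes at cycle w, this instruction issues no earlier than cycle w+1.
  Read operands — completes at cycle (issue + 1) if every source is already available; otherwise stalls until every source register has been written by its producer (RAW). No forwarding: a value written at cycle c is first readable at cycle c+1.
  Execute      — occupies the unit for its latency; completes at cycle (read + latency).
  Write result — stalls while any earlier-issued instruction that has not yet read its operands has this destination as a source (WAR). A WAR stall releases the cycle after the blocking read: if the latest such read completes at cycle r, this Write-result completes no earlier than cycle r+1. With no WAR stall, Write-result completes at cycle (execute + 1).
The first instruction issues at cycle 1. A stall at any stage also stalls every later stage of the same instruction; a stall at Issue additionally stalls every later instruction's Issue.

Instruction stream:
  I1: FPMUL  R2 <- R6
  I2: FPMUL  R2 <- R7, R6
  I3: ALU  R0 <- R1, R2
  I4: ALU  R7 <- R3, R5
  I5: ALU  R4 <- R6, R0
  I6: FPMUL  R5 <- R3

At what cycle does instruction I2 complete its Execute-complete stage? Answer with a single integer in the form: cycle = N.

cycle = 15

  I1 | 1 | 2 | 7 | 8
  I2 | 9 | 10 | 15 | 16   struct: FPMUL busy until I1 writes@8
  I3 | 10 | 17 | 18 | 19   RAW R2: wait I2 write@16
  I4 | 20 | 21 | 22 | 23   struct: ALU busy until I3 writes@19
  I5 | 24 | 25 | 26 | 27   struct: ALU busy until I4 writes@23
  I6 | 25 | 26 | 31 | 32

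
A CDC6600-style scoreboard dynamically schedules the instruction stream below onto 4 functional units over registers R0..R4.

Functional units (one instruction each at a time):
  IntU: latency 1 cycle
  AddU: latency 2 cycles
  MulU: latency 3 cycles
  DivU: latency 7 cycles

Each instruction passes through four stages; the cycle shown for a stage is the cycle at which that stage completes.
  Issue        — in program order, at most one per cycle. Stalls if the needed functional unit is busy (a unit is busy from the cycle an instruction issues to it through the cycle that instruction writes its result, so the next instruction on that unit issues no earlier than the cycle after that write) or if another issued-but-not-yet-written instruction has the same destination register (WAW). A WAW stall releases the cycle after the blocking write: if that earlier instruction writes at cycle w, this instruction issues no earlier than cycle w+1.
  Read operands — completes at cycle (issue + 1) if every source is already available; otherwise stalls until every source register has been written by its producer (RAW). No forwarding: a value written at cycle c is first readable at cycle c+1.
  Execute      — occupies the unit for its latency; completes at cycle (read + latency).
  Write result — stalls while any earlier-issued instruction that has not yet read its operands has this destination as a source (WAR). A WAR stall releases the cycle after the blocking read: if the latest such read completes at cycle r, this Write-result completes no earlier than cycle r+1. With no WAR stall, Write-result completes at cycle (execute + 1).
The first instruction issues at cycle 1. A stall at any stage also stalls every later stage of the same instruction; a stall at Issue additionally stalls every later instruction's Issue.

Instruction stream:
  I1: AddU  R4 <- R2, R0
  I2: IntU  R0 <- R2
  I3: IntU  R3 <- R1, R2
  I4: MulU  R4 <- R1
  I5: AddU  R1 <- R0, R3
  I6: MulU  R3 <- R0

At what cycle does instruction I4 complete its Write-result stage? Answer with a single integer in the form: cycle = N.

cycle = 12

c1: I1→AddU
c2: I1 RO; I2→IntU
c3: I2 RO
c4: I1 EX; I2 EX
c5: I1 WR R4; I2 WR R0
c6: I3→IntU
c7: I3 RO; I4→MulU
c8: I3 EX; I4 RO; I5→AddU
c9: I3 WR R3
c10: I5 RO
c11: I4 EX
c12: I4 WR R4; I5 EX
c13: I5 WR R1; I6→MulU
c14: I6 RO
c17: I6 EX
c18: I6 WR R3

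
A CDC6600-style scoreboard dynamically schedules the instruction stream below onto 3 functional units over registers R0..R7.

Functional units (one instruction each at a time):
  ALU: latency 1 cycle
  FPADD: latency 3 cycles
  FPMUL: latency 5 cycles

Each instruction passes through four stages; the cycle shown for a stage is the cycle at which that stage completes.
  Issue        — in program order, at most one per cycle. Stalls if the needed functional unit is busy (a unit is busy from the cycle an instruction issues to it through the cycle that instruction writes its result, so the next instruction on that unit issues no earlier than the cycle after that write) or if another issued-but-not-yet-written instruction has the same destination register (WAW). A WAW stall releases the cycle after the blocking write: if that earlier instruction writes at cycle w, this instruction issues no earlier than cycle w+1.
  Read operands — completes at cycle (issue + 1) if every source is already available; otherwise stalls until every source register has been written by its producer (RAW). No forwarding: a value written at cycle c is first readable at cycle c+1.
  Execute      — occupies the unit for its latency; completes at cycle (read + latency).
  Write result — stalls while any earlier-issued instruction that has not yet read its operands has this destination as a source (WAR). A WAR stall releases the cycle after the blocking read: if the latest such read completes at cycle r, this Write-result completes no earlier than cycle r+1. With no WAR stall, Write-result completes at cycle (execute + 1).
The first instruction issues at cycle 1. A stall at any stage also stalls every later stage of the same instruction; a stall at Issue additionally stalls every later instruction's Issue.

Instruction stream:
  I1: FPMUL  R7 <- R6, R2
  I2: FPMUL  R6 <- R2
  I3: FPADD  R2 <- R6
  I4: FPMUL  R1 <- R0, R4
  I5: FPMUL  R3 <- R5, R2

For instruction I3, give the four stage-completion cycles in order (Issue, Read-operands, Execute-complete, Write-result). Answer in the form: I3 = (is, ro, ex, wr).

I3 = (10, 17, 20, 21)

[1] I1 issues→FPMUL
[2] I1 reads
[7] I1 exec-done
[8] I1 writes R7
[9] I2 issues→FPMUL
[10] I2 reads; I3 issues→FPADD
[15] I2 exec-done
[16] I2 writes R6
[17] I3 reads; I4 issues→FPMUL
[18] I4 reads
[20] I3 exec-done
[21] I3 writes R2
[23] I4 exec-done
[24] I4 writes R1
[25] I5 issues→FPMUL
[26] I5 reads
[31] I5 exec-done
[32] I5 writes R3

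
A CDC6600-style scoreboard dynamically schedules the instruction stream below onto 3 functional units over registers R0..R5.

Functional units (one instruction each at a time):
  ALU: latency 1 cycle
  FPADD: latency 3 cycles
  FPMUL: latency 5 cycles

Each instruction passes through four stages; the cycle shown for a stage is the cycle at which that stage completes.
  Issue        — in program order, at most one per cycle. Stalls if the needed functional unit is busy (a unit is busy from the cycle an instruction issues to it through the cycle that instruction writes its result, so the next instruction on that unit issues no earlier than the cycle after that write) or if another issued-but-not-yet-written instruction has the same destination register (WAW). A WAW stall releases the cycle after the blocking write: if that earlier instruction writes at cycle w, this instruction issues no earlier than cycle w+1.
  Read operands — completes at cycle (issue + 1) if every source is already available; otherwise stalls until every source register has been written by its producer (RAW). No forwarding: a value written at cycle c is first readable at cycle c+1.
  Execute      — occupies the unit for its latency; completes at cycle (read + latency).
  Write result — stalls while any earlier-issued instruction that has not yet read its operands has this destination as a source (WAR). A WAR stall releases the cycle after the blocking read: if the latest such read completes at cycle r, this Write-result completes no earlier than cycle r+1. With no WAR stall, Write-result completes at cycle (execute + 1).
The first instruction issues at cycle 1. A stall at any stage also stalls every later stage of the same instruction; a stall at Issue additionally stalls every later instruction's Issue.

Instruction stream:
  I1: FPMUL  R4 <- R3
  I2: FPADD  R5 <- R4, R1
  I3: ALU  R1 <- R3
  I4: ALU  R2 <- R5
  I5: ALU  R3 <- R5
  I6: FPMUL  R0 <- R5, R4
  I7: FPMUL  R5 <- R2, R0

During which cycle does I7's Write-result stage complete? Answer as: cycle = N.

cycle = 33

t=1  I1→FPMUL
t=2  I1 RO · I2→FPADD
t=3  I3→ALU
t=4  I3 RO
t=5  I3 EX
t=7  I1 EX
t=8  I1 WR R4
t=9  I2 RO
t=10  I3 WR R1
t=11  I4→ALU
t=12  I2 EX
t=13  I2 WR R5
t=14  I4 RO
t=15  I4 EX
t=16  I4 WR R2
t=17  I5→ALU
t=18  I5 RO · I6→FPMUL
t=19  I5 EX · I6 RO
t=20  I5 WR R3
t=24  I6 EX
t=25  I6 WR R0
t=26  I7→FPMUL
t=27  I7 RO
t=32  I7 EX
t=33  I7 WR R5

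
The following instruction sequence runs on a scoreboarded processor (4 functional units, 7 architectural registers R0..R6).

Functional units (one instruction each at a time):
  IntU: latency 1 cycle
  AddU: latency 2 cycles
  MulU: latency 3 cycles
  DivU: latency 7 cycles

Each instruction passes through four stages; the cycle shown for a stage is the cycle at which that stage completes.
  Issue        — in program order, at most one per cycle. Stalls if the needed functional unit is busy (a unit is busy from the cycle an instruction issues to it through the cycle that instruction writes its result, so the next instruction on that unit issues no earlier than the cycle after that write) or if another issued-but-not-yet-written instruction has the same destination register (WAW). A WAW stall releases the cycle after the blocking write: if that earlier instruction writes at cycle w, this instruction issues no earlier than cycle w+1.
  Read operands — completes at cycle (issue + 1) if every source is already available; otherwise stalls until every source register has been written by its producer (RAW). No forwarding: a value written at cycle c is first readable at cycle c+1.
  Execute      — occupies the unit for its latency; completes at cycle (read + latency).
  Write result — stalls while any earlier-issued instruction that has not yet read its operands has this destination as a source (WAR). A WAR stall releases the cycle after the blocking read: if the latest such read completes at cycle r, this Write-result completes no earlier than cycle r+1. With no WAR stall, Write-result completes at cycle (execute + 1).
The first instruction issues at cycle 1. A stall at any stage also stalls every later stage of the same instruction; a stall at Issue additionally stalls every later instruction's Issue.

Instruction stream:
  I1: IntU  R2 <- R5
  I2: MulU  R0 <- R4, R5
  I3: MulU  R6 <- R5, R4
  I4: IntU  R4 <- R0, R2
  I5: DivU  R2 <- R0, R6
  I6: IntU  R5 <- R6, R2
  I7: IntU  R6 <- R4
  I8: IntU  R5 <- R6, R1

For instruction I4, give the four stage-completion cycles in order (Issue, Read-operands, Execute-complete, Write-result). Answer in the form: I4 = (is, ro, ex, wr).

I4 = (9, 10, 11, 12)

t=1  I1→IntU
t=2  I1 RO; I2→MulU
t=3  I1 EX; I2 RO
t=4  I1 WR R2
t=6  I2 EX
t=7  I2 WR R0
t=8  I3→MulU
t=9  I3 RO; I4→IntU
t=10  I4 RO; I5→DivU
t=11  I4 EX
t=12  I3 EX; I4 WR R4
t=13  I3 WR R6; I6→IntU
t=14  I5 RO
t=21  I5 EX
t=22  I5 WR R2
t=23  I6 RO
t=24  I6 EX
t=25  I6 WR R5
t=26  I7→IntU
t=27  I7 RO
t=28  I7 EX
t=29  I7 WR R6
t=30  I8→IntU
t=31  I8 RO
t=32  I8 EX
t=33  I8 WR R5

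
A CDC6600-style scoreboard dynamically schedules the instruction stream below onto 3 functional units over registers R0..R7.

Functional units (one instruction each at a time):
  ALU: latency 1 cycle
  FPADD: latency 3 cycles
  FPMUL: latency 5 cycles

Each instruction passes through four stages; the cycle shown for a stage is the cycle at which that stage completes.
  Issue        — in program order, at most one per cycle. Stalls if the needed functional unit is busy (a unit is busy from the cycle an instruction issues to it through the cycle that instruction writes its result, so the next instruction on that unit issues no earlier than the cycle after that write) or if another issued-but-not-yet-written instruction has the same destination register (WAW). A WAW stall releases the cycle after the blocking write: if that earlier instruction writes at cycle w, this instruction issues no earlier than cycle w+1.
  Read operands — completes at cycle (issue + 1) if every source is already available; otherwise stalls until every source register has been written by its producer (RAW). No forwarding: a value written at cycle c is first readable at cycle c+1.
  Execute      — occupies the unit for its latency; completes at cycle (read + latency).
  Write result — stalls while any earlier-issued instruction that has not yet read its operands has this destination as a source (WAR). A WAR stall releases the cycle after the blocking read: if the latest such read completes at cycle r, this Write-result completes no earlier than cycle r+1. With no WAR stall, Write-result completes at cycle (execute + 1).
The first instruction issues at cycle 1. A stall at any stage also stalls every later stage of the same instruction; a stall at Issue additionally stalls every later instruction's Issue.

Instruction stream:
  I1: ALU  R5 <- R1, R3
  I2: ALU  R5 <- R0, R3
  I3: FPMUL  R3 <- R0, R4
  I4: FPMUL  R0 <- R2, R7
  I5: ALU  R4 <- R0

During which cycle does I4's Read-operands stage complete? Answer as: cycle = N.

[I1] 1/2/3/4
[I2] 5/6/7/8  (struct: ALU busy until I1 writes@4)
[I3] 6/7/12/13
[I4] 14/15/20/21  (struct: FPMUL busy until I3 writes@13)
[I5] 15/22/23/24  (RAW R0: wait I4 write@21)

cycle = 15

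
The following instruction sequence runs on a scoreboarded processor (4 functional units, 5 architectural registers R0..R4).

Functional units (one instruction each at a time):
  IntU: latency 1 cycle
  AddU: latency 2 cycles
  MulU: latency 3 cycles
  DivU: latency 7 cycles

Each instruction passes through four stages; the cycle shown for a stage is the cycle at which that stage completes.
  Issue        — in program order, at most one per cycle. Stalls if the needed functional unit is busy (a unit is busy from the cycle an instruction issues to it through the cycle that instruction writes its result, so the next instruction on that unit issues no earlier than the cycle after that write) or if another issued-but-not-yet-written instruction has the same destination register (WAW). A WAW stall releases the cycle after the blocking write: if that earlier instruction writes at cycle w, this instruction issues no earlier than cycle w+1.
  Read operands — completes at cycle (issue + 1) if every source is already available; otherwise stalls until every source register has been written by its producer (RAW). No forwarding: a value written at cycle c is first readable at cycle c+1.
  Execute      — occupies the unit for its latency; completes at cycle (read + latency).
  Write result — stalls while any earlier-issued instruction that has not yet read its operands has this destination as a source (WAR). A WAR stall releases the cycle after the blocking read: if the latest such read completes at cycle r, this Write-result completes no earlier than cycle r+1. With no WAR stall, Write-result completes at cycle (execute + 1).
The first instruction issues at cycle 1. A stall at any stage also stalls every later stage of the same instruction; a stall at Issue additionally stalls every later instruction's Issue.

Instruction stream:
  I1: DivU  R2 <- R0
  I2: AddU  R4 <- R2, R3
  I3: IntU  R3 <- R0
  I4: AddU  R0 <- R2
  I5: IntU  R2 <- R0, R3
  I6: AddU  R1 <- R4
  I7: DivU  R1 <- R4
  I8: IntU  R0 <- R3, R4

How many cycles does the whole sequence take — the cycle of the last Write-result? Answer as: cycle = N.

cycle 1: issue I1 (DivU)
cycle 2: I1 read-ops | issue I2 (AddU)
cycle 3: issue I3 (IntU)
cycle 4: I3 read-ops
cycle 5: I3 finished on IntU
cycle 9: I1 finished on DivU
cycle 10: I1→R2
cycle 11: I2 read-ops
cycle 12: I3→R3
cycle 13: I2 finished on AddU
cycle 14: I2→R4
cycle 15: issue I4 (AddU)
cycle 16: I4 read-ops | issue I5 (IntU)
cycle 18: I4 finished on AddU
cycle 19: I4→R0
cycle 20: I5 read-ops | issue I6 (AddU)
cycle 21: I5 finished on IntU | I6 read-ops
cycle 22: I5→R2
cycle 23: I6 finished on AddU
cycle 24: I6→R1
cycle 25: issue I7 (DivU)
cycle 26: I7 read-ops | issue I8 (IntU)
cycle 27: I8 read-ops
cycle 28: I8 finished on IntU
cycle 29: I8→R0
cycle 33: I7 finished on DivU
cycle 34: I7→R1

cycle = 34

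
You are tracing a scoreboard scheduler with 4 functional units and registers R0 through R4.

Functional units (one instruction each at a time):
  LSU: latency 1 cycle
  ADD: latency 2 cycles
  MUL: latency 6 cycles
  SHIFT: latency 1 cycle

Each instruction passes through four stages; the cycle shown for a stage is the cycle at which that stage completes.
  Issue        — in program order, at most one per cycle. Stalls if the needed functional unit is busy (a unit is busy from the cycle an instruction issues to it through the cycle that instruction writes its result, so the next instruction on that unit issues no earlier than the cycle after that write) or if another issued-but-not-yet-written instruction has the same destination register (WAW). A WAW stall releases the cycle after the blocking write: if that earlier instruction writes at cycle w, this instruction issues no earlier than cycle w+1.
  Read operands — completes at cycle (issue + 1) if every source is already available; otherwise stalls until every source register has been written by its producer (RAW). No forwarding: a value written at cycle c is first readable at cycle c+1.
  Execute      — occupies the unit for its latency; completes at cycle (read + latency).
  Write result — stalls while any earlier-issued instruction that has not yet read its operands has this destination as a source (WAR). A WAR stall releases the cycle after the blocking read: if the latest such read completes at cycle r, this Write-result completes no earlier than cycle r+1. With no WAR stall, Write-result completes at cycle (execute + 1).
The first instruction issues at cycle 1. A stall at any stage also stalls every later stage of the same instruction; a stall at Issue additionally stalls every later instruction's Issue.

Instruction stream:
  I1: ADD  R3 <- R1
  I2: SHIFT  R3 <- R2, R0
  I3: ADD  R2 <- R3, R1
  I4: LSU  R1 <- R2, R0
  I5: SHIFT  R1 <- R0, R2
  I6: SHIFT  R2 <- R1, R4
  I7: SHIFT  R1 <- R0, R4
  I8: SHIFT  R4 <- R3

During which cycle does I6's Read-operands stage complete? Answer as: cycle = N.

cycle = 22

cycle 1: I1 issues→ADD
cycle 2: I1 reads
cycle 4: I1 exec-done
cycle 5: I1 writes R3
cycle 6: I2 issues→SHIFT
cycle 7: I2 reads · I3 issues→ADD
cycle 8: I2 exec-done · I4 issues→LSU
cycle 9: I2 writes R3
cycle 10: I3 reads
cycle 12: I3 exec-done
cycle 13: I3 writes R2
cycle 14: I4 reads
cycle 15: I4 exec-done
cycle 16: I4 writes R1
cycle 17: I5 issues→SHIFT
cycle 18: I5 reads
cycle 19: I5 exec-done
cycle 20: I5 writes R1
cycle 21: I6 issues→SHIFT
cycle 22: I6 reads
cycle 23: I6 exec-done
cycle 24: I6 writes R2
cycle 25: I7 issues→SHIFT
cycle 26: I7 reads
cycle 27: I7 exec-done
cycle 28: I7 writes R1
cycle 29: I8 issues→SHIFT
cycle 30: I8 reads
cycle 31: I8 exec-done
cycle 32: I8 writes R4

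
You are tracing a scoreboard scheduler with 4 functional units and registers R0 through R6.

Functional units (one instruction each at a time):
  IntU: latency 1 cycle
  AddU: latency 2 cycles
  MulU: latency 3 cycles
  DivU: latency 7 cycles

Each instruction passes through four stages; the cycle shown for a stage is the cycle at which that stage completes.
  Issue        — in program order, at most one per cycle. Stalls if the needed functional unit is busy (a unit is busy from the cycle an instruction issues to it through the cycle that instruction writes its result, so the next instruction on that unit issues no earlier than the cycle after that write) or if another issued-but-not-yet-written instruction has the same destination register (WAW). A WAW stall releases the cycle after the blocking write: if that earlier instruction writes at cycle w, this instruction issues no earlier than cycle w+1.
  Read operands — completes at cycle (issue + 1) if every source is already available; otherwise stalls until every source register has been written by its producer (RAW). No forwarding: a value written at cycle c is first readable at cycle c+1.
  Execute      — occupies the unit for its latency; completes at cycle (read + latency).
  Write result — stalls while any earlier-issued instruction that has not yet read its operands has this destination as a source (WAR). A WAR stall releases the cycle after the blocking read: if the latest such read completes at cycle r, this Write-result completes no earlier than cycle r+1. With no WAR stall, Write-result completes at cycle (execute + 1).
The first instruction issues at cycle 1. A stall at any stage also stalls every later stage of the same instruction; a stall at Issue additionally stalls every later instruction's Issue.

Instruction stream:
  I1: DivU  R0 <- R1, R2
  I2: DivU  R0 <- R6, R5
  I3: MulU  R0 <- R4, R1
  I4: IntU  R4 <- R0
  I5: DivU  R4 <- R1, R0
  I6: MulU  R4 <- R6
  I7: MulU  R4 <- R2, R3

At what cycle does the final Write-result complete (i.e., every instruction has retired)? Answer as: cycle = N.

I1 -> (1, 2, 9, 10)
I2 -> (11, 12, 19, 20)  // struct: DivU busy until I1 writes@10
I3 -> (21, 22, 25, 26)  // WAW R0: wait I2 write@20
I4 -> (22, 27, 28, 29)  // RAW R0: wait I3 write@26
I5 -> (30, 31, 38, 39)  // WAW R4: wait I4 write@29
I6 -> (40, 41, 44, 45)  // WAW R4: wait I5 write@39
I7 -> (46, 47, 50, 51)  // struct: MulU busy until I6 writes@45

cycle = 51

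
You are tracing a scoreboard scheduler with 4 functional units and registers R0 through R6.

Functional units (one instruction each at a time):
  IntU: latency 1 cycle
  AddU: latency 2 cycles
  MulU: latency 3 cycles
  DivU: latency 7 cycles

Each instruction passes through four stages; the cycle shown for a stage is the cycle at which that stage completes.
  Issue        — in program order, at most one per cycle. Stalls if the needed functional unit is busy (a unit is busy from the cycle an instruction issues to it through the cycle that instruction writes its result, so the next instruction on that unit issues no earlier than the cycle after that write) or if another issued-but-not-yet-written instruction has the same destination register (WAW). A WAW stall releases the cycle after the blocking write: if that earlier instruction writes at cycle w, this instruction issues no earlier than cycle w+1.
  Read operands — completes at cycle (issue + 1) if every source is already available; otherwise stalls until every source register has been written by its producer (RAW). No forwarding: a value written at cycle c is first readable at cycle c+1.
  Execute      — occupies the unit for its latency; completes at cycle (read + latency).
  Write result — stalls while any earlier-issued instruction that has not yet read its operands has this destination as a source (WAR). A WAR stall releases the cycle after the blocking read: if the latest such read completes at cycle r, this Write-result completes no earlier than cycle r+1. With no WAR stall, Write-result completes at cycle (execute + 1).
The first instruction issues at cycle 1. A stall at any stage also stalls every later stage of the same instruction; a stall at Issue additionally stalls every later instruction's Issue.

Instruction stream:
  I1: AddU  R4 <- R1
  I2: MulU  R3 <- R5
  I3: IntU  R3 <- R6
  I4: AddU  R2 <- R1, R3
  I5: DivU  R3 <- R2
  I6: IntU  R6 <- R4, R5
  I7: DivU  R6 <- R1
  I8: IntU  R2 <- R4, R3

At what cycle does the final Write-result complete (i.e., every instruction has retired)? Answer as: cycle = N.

cycle 1: I1 issues→AddU
cycle 2: I1 reads · I2 issues→MulU
cycle 3: I2 reads
cycle 4: I1 exec-done
cycle 5: I1 writes R4
cycle 6: I2 exec-done
cycle 7: I2 writes R3
cycle 8: I3 issues→IntU
cycle 9: I3 reads · I4 issues→AddU
cycle 10: I3 exec-done
cycle 11: I3 writes R3
cycle 12: I4 reads · I5 issues→DivU
cycle 13: I6 issues→IntU
cycle 14: I4 exec-done · I6 reads
cycle 15: I4 writes R2 · I6 exec-done
cycle 16: I5 reads · I6 writes R6
cycle 23: I5 exec-done
cycle 24: I5 writes R3
cycle 25: I7 issues→DivU
cycle 26: I7 reads · I8 issues→IntU
cycle 27: I8 reads
cycle 28: I8 exec-done
cycle 29: I8 writes R2
cycle 33: I7 exec-done
cycle 34: I7 writes R6

cycle = 34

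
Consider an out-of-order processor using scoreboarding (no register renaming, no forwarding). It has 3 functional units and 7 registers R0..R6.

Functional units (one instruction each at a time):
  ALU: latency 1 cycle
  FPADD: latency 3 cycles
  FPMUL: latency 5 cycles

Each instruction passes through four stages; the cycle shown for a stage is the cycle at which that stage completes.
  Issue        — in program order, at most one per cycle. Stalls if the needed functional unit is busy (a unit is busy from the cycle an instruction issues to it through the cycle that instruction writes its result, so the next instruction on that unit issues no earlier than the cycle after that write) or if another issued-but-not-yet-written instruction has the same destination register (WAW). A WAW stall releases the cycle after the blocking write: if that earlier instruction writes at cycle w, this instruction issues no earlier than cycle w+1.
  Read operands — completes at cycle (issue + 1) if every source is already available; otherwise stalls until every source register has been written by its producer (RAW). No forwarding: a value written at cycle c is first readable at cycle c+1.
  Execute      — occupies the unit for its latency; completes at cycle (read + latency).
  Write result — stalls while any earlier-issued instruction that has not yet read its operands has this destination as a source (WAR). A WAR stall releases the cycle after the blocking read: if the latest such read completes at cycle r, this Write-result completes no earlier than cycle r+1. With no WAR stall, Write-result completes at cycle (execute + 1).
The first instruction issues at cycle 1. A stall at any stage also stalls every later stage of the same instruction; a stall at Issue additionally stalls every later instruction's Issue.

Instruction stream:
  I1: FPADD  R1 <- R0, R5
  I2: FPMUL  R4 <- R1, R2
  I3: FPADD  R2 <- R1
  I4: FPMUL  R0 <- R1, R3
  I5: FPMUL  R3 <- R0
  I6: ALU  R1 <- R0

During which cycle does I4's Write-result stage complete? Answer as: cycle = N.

[1] I1 dispatched to FPADD
[2] I1 operands ready | I2 dispatched to FPMUL
[5] I1 complete
[6] R1←I1
[7] I2 operands ready | I3 dispatched to FPADD
[8] I3 operands ready
[11] I3 complete
[12] I2 complete | R2←I3
[13] R4←I2
[14] I4 dispatched to FPMUL
[15] I4 operands ready
[20] I4 complete
[21] R0←I4
[22] I5 dispatched to FPMUL
[23] I5 operands ready | I6 dispatched to ALU
[24] I6 operands ready
[25] I6 complete
[26] R1←I6
[28] I5 complete
[29] R3←I5

cycle = 21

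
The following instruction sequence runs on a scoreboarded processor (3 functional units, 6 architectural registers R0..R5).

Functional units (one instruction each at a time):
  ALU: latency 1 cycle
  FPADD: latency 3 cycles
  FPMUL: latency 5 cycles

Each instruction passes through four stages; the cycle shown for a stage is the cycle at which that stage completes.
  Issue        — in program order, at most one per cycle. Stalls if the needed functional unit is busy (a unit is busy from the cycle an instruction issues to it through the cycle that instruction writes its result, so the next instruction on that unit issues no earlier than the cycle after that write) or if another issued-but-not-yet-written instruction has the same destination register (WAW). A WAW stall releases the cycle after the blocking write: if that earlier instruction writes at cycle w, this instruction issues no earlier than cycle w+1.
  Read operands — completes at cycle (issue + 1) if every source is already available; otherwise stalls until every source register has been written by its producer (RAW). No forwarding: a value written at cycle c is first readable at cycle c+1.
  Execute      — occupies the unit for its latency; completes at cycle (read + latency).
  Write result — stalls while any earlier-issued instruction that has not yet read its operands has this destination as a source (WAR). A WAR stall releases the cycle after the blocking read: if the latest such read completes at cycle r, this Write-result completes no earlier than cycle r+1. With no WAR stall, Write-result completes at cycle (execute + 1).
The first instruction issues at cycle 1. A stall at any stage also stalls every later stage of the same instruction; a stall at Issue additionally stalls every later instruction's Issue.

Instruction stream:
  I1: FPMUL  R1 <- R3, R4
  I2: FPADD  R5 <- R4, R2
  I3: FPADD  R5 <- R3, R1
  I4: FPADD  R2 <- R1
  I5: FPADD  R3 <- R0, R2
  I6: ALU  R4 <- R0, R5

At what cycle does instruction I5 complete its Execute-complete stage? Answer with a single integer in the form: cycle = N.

I1 -> (1, 2, 7, 8)
I2 -> (2, 3, 6, 7)
I3 -> (8, 9, 12, 13)  // struct: FPADD busy until I2 writes@7
I4 -> (14, 15, 18, 19)  // struct: FPADD busy until I3 writes@13
I5 -> (20, 21, 24, 25)  // struct: FPADD busy until I4 writes@19
I6 -> (21, 22, 23, 24)

cycle = 24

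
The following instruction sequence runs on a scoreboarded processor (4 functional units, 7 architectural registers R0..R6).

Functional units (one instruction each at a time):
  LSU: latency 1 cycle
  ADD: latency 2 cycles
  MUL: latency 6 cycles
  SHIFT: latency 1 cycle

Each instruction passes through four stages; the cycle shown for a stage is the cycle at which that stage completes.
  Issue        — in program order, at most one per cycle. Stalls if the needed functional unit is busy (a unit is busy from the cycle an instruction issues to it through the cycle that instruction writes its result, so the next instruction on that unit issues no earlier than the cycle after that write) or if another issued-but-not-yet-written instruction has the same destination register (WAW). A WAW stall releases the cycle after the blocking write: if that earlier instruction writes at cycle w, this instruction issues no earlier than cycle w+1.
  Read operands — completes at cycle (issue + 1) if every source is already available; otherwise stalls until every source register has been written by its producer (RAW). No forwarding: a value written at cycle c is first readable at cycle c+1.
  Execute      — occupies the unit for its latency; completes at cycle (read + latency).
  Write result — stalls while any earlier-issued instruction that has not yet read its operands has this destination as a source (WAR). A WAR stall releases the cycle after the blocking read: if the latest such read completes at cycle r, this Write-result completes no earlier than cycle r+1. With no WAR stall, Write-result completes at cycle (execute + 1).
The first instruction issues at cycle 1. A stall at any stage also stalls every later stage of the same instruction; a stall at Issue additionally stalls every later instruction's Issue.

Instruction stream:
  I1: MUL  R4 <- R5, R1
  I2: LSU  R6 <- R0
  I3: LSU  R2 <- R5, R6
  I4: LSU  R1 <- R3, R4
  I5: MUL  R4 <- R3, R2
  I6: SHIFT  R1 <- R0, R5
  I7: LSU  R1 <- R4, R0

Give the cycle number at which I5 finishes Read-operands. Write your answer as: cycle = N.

I1  is:1  ro:2  ex:8  wr:9
I2  is:2  ro:3  ex:4  wr:5
I3  is:6  ro:7  ex:8  wr:9  — struct: LSU busy until I2 writes@5
I4  is:10  ro:11  ex:12  wr:13  — struct: LSU busy until I3 writes@9
I5  is:11  ro:12  ex:18  wr:19
I6  is:14  ro:15  ex:16  wr:17  — WAW R1: wait I4 write@13
I7  is:18  ro:20  ex:21  wr:22  — WAW R1: wait I6 write@17, RAW R4: wait I5 write@19

cycle = 12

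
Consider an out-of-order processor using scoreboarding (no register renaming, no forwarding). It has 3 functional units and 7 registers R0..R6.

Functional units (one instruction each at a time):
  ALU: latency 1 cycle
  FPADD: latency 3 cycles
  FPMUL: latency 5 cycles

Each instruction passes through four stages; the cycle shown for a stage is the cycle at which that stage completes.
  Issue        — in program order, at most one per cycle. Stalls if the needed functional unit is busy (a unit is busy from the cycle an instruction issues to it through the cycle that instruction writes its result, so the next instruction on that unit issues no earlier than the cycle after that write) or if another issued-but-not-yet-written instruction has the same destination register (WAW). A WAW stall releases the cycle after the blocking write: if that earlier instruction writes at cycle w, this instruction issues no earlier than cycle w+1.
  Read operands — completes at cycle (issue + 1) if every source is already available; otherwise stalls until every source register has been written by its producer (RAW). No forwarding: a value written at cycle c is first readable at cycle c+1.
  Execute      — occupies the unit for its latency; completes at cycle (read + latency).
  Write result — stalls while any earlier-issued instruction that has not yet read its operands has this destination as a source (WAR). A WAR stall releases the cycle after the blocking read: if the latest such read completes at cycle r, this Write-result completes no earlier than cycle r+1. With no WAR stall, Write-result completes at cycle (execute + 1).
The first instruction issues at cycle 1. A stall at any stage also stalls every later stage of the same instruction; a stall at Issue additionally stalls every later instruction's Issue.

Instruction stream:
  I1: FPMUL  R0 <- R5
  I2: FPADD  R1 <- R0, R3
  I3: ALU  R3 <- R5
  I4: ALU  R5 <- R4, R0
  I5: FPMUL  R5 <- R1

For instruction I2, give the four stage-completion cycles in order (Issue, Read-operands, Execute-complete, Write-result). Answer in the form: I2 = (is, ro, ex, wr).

[I1] 1/2/7/8
[I2] 2/9/12/13  (RAW R0: wait I1 write@8)
[I3] 3/4/5/10  (WAR R3: wait I2 read@9)
[I4] 11/12/13/14  (struct: ALU busy until I3 writes@10)
[I5] 15/16/21/22  (WAW R5: wait I4 write@14)

I2 = (2, 9, 12, 13)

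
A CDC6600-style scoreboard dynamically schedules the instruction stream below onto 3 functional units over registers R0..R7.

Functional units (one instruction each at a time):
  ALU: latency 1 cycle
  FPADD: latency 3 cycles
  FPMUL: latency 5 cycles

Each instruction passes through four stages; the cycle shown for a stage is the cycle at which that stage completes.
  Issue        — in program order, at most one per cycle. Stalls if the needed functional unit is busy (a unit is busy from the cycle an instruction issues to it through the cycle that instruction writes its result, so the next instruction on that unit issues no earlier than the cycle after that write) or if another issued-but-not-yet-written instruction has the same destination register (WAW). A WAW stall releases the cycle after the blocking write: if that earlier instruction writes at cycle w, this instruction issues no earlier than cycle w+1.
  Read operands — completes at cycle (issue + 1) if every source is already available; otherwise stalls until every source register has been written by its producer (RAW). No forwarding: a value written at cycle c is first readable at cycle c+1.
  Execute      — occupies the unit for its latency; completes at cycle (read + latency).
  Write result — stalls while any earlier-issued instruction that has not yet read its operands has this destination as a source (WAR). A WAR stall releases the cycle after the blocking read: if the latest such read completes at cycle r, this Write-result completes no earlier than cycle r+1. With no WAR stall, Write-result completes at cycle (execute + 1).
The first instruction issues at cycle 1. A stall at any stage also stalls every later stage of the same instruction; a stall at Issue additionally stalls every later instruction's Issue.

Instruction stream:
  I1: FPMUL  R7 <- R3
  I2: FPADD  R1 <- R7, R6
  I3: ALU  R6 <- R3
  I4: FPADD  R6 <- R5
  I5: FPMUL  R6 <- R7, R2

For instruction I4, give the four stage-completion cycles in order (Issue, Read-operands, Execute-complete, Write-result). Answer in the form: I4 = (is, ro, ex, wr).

1) issue 1, read 2, done 7, write 8
2) issue 2, read 9, done 12, write 13  <RAW R7: wait I1 write@8>
3) issue 3, read 4, done 5, write 10  <WAR R6: wait I2 read@9>
4) issue 14, read 15, done 18, write 19  <struct: FPADD busy until I2 writes@13>
5) issue 20, read 21, done 26, write 27  <WAW R6: wait I4 write@19>

I4 = (14, 15, 18, 19)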